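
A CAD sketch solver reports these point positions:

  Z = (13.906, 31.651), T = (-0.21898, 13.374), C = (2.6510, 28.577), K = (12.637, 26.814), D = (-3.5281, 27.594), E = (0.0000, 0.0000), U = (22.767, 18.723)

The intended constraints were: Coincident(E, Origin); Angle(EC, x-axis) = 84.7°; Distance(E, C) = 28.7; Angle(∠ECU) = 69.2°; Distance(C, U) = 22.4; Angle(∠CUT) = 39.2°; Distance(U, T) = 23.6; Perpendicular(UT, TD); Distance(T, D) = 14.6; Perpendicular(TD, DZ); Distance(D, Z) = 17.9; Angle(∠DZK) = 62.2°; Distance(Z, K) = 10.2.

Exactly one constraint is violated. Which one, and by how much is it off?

Distance(Z, K) = 10.2 — off by 5.20.

E = (0.00, 0.00) ✓; EC at 84.70° ✓; |EC| = 28.70 ✓; ∠ECU = 69.20° ✓; |CU| = 22.40 ✓; ∠CUT = 39.20° ✓; |UT| = 23.60 ✓; ∠(UT, TD) = 90.00° ✓; |TD| = 14.60 ✓; ∠(TD, DZ) = 90.00° ✓; |DZ| = 17.90 ✓; ∠DZK = 62.20° ✓; |ZK| = 5.001 ✗.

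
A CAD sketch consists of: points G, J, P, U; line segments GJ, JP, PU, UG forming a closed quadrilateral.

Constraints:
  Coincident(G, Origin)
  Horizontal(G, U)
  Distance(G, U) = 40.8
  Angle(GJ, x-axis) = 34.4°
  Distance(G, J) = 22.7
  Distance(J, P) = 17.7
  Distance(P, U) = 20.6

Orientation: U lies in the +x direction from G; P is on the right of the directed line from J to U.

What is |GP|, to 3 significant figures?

21.3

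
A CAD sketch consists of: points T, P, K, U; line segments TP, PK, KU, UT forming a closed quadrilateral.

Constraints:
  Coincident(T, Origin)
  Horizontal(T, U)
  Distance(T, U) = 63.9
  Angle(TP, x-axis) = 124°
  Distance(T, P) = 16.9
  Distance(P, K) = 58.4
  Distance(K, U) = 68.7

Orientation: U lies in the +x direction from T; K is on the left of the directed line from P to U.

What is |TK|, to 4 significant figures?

65.09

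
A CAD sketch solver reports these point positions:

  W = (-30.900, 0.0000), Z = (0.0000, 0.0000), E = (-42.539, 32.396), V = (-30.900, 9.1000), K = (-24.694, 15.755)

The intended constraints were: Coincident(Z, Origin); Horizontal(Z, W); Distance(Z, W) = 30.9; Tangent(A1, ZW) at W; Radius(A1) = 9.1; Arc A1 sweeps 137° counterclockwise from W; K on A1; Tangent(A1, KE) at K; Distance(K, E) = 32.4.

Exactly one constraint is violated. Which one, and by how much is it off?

Distance(K, E) = 32.4 — off by 8.00.

Z = (0.00, 0.00) ✓; Z.y = 0.00, W.y = 0.00 ✓; |ZW| = 30.90 ✓; ∠(VW, WZ) = 90.00° ✓; |VW| = 9.100 ✓; bearing(V→K) − bearing(V→W) = 137.0° ✓; |VK| = 9.100 ✓; ∠(VK, KE) = 90.00° ✓; |KE| = 24.40 ✗.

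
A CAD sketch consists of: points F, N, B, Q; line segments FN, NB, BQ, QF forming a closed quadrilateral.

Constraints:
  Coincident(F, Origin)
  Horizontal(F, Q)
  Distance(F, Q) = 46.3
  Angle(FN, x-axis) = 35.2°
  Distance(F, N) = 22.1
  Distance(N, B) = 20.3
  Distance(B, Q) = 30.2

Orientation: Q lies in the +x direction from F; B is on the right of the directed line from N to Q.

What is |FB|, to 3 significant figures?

18.6

F is at the origin; FQ is horizontal with |FQ| = 46.3 and Q in +x, so Q = (46.3, 0). FN runs at 35.2° with |FN| = 22.1, so N = (18.1, 12.7). B is determined by |NB| = 20.3 and |BQ| = 30.2 together: it lies at the intersection of circle(N, 20.3) and circle(Q, 30.2). With |NQ| = 31.0, the foot of the radical line on NQ is 7.42 from N and the perpendicular offset is √(20.3² − 7.42²) = 18.9. Taking the right-of-NQ solution: B = (17.1, -7.54).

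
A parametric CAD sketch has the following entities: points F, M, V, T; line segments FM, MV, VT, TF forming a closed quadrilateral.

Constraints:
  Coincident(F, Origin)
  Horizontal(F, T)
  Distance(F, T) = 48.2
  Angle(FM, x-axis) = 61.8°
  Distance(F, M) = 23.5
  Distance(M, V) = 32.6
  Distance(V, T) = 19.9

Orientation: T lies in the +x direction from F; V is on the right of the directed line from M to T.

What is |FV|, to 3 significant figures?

30.0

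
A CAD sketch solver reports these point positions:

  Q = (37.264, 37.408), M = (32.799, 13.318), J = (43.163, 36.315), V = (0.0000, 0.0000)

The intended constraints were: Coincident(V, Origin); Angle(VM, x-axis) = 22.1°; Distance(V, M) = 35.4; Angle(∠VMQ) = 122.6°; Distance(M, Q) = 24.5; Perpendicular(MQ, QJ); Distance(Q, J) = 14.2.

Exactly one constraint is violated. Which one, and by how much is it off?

Distance(Q, J) = 14.2 — off by 8.20.

V = (0.00, 0.00) ✓; VM at 22.10° ✓; |VM| = 35.40 ✓; ∠VMQ = 122.6° ✓; |MQ| = 24.50 ✓; ∠(MQ, QJ) = 90.00° ✓; |QJ| = 5.999 ✗.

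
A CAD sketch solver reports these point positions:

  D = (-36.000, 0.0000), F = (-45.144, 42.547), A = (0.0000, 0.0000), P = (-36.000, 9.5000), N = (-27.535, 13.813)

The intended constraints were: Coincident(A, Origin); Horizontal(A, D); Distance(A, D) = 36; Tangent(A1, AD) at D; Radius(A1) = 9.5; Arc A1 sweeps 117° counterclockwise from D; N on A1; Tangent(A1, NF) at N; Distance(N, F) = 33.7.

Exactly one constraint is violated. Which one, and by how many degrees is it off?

Tangent(A1, NF) at N — off by 4.50°.

A = (0.00, 0.00) ✓; A.y = 0.00, D.y = 0.00 ✓; |AD| = 36.00 ✓; ∠(PD, DA) = 90.00° ✓; |PD| = 9.500 ✓; bearing(P→N) − bearing(P→D) = 117.0° ✓; |PN| = 9.500 ✓; ∠(PN, NF) = 85.50° ✗; |NF| = 33.70 ✓.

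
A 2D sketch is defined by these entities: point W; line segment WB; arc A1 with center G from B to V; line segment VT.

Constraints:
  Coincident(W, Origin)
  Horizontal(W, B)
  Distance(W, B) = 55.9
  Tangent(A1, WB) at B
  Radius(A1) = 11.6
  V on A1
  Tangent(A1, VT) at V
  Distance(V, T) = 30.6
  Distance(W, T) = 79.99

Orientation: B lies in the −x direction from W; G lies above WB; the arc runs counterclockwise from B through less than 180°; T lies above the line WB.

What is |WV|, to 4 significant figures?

51.21

W is at the origin; W and B share the same y with |WB| = 55.9 and B on the −x side, so B = (-55.90, 0.000). The tangent condition forces GB to be normal to WB, so G = B + (0, 11.6) = (-55.90, 11.60). Since GV ⟂ VT (tangency), |GT| = √(11.6² + 30.6²) = 32.72 regardless of where V sits on A1. So T lies on both circle(W, 79.99) and circle(G, 32.72); the above-WB intersection is T = (-68.10, 41.97). V is the foot of the tangent from T: V = (-47.37, 19.46).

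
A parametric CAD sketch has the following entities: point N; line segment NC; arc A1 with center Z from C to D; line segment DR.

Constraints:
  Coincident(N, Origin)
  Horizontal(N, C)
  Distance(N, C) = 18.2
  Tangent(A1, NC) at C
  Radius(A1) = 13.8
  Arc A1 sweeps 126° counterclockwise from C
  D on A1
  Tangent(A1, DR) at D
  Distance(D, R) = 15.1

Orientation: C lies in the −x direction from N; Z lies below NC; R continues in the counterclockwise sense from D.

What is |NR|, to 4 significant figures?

39.81

N is at the origin; NC is horizontal with |NC| = 18.2 and C on the −x side, so C = (-18.20, 0.000). A1 meets NC tangentially, so ZC is at right angles to NC, so Z = C + (0, -13.8) = (-18.20, -13.80). On A1, C sits at bearing 90° from Z; a 126° counterclockwise sweep puts D at bearing 216°, so D = Z + 13.8·(cos 216°, sin 216°) = (-29.36, -21.91). The tangent condition forces ZD to be normal to DR, so DR runs along (−sin 216°, cos 216°); with |DR| = 15.1, R = (-20.49, -34.13). Then |NR| = |R − N| = 39.81.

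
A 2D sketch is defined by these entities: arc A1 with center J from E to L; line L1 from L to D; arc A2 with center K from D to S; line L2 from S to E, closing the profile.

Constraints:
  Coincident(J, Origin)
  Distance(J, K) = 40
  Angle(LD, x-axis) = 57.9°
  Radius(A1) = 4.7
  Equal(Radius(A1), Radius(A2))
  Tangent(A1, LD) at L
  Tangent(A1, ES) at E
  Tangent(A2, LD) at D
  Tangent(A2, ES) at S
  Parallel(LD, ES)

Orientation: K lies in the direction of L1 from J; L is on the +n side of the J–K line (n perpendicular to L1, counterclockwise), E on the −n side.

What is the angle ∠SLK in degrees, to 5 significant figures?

6.5230°

The slot axis is L1's direction at 57.9°, so u = (cos 57.9°, sin 57.9°) = (0.53140, 0.84712) and n = (−sin 57.9°, cos 57.9°) = (-0.84712, 0.53140). J is at the origin and K lies 40.0 along u from J, so K = 40.0·u = (21.256, 33.885). Tangency of A1 to both parallel lines with radius 4.7 puts L and E at J ± 4.7·n: L = (-3.9815, 2.4976), E = (3.9815, -2.4976). Equal radii place D and S the same way about K: D = K + 4.7·n = (17.274, 36.382), S = K − 4.7·n = (25.237, 31.387). Then cos ∠SLK = LS·LK / (|LS||LK|), giving 6.5230°.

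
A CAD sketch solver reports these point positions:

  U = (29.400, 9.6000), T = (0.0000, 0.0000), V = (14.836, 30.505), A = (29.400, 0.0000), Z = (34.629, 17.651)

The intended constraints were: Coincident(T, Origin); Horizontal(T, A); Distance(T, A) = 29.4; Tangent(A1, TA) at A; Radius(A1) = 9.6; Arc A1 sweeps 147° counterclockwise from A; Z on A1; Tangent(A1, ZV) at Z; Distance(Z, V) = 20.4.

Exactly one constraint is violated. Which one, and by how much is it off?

Distance(Z, V) = 20.4 — off by 3.20.

T = (0.00, 0.00) ✓; T.y = 0.00, A.y = 0.00 ✓; |TA| = 29.40 ✓; ∠(UA, AT) = 90.00° ✓; |UA| = 9.600 ✓; bearing(U→Z) − bearing(U→A) = 147.0° ✓; |UZ| = 9.600 ✓; ∠(UZ, ZV) = 90.00° ✓; |ZV| = 23.60 ✗.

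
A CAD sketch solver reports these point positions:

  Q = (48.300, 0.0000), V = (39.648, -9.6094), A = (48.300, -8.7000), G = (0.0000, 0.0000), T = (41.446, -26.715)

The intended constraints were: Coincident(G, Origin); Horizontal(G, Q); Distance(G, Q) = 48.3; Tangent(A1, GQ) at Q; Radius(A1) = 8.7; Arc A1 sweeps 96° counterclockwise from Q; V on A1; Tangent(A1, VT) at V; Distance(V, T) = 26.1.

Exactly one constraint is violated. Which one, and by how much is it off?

Distance(V, T) = 26.1 — off by 8.90.

G = (0.00, 0.00) ✓; G.y = 0.00, Q.y = 0.00 ✓; |GQ| = 48.30 ✓; ∠(AQ, QG) = 90.00° ✓; |AQ| = 8.700 ✓; bearing(A→V) − bearing(A→Q) = 96.00° ✓; |AV| = 8.700 ✓; ∠(AV, VT) = 90.00° ✓; |VT| = 17.20 ✗.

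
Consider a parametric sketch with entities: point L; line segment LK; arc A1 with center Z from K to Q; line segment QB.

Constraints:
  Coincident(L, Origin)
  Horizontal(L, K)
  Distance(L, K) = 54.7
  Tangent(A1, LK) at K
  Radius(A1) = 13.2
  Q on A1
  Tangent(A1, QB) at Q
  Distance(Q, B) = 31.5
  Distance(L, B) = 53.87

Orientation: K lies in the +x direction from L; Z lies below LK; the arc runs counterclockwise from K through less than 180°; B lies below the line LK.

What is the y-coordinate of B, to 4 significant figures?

-41.03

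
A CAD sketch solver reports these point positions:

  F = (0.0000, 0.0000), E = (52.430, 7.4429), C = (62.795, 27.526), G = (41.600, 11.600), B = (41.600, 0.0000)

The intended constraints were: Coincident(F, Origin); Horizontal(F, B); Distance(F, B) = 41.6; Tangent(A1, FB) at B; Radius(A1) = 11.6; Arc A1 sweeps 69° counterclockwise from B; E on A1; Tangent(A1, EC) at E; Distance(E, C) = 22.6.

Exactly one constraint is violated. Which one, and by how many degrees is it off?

Tangent(A1, EC) at E — off by 6.30°.

F = (0.00, 0.00) ✓; F.y = 0.00, B.y = 0.00 ✓; |FB| = 41.60 ✓; ∠(GB, BF) = 90.00° ✓; |GB| = 11.60 ✓; bearing(G→E) − bearing(G→B) = 69.00° ✓; |GE| = 11.60 ✓; ∠(GE, EC) = 96.30° ✗; |EC| = 22.60 ✓.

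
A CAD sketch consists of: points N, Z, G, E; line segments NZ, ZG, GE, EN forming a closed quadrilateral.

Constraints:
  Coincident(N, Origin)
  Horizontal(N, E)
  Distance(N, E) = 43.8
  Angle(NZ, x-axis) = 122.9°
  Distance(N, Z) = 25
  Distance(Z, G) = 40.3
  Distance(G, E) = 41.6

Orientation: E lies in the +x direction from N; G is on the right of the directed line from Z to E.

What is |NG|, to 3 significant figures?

15.6

Checks: |ZG| = 40.30 ✓; |GE| = 41.60 ✓.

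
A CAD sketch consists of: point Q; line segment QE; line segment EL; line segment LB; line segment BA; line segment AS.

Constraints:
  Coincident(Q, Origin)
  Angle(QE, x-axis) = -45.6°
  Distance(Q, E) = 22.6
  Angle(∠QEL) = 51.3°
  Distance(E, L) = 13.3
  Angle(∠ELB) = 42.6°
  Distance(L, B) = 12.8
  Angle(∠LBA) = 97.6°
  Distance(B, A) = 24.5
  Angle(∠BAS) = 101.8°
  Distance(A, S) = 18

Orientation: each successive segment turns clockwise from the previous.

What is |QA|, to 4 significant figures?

38.12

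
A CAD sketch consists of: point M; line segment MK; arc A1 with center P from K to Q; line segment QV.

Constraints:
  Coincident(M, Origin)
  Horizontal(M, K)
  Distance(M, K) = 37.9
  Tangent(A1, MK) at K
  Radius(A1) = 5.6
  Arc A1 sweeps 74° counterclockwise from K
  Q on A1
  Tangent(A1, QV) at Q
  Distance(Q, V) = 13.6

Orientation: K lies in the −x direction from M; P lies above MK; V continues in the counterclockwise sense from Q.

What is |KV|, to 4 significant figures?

19.41

M is at the origin; MK is horizontal with |MK| = 37.9 and K on the −x side, so K = (-37.90, 0.000). The tangent condition forces PK to be normal to MK, so P = K + (0, 5.6) = (-37.90, 5.600). On A1, K sits at bearing -90° from P; a 74° counterclockwise sweep puts Q at bearing -16°, so Q = P + 5.6·(cos -16°, sin -16°) = (-32.52, 4.056). Tangency of A1 to QV means the radius PQ is perpendicular to QV, so QV runs along (−sin -16°, cos -16°); with |QV| = 13.6, V = (-28.77, 17.13). Then |KV| = |V − K| = 19.41.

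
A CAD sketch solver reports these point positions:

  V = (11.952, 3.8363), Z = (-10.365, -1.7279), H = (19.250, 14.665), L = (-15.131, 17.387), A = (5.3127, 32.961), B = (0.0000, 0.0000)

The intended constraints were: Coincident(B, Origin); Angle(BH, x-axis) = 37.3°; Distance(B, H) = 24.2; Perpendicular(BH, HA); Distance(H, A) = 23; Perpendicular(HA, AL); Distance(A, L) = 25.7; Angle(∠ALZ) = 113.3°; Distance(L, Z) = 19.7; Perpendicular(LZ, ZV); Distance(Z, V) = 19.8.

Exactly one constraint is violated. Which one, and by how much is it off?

Distance(Z, V) = 19.8 — off by 3.20.

B = (0.00, 0.00) ✓; BH at 37.30° ✓; |BH| = 24.20 ✓; ∠(BH, HA) = 90.00° ✓; |HA| = 23.00 ✓; ∠(HA, AL) = 90.00° ✓; |AL| = 25.70 ✓; ∠ALZ = 113.3° ✓; |LZ| = 19.70 ✓; ∠(LZ, ZV) = 90.00° ✓; |ZV| = 23.00 ✗.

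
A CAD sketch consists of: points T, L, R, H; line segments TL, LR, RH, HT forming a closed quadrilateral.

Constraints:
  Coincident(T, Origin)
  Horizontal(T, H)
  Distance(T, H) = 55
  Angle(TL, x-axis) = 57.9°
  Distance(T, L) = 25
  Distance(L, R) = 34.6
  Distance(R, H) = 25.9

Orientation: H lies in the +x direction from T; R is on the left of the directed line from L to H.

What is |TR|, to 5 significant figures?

53.775

Checks: |LR| = 34.60 ✓; |RH| = 25.90 ✓.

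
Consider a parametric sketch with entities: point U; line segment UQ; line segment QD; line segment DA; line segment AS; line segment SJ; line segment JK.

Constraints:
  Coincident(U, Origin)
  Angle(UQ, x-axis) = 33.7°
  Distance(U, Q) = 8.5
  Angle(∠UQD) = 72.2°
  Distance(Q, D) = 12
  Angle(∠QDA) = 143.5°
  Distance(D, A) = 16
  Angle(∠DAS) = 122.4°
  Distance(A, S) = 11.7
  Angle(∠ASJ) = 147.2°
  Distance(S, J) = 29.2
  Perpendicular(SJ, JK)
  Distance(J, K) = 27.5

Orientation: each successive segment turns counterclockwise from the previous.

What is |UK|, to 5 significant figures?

26.923

∠ASJ = 147.2° gives SJ at -91.600° from the x-axis; with |SJ| = 29.2, J = (-25.735, -26.098). The perpendicularity gives JK at right angles to SJ, so JK runs at -1.6000°; with |JK| = 27.5, K = (1.7539, -26.866). Then |UK| = |K − U| = 26.923.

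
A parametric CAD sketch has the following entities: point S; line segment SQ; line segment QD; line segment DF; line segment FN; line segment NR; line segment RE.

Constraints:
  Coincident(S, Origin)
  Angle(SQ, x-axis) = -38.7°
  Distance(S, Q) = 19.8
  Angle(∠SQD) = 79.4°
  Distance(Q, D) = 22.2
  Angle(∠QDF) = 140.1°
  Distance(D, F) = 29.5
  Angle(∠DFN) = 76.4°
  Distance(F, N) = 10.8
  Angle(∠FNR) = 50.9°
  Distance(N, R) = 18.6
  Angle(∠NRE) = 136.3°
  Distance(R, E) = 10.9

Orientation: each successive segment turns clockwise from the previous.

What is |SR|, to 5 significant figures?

35.686

S is at the origin; SQ runs at -38.7° with length 19.8, so Q = (15.453, -12.380). ∠SQD = 79.4° gives QD at -139.30° from the x-axis; with |QD| = 22.2, D = (-1.3781, -26.856). ∠QDF = 140.1° gives DF at -179.20° from the x-axis; with |DF| = 29.5, F = (-30.875, -27.268). ∠DFN = 76.4° gives FN at 77.200° from the x-axis; with |FN| = 10.8, N = (-28.482, -16.737). ∠FNR = 50.9° gives NR at -51.900° from the x-axis; with |NR| = 18.6, R = (-17.006, -31.374). Then |SR| = |R − S| = 35.686.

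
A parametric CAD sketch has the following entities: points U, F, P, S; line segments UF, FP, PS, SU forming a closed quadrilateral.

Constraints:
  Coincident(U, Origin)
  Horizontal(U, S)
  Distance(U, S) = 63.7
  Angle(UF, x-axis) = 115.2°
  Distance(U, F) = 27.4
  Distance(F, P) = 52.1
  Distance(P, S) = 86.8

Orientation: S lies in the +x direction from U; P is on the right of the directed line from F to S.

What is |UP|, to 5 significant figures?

32.776

U is at the origin; US is horizontal with |US| = 63.7 and S in +x, so S = (63.7, 0). UF runs at 115.2° with |UF| = 27.4, so F = (-11.666, 24.792). P is determined by |FP| = 52.1 and |PS| = 86.8 together: it lies at the intersection of circle(F, 52.1) and circle(S, 86.8). With |FS| = 79.339, the foot of the radical line on FS is 9.2950 from F and the perpendicular offset is √(52.1² − 9.2950²) = 51.264. Taking the right-of-FS solution: P = (-18.856, -26.809).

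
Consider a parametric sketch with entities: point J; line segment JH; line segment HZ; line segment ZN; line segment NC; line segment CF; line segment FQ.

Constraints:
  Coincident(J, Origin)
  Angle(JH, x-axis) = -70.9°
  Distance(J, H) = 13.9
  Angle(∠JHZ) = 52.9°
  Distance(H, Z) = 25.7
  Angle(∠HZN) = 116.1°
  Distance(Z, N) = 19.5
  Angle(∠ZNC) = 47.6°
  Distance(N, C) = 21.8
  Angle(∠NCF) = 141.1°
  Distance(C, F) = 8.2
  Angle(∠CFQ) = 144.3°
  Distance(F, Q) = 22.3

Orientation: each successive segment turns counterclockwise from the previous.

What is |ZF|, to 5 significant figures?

17.651

∠ZNC = 47.6° gives NC at -107.50° from the x-axis; with |NC| = 21.8, C = (2.5103, 4.3009). ∠NCF = 141.1° gives CF at -68.600° from the x-axis; with |CF| = 8.2, F = (5.5023, -3.3337). Then |ZF| = |F − Z| = 17.651.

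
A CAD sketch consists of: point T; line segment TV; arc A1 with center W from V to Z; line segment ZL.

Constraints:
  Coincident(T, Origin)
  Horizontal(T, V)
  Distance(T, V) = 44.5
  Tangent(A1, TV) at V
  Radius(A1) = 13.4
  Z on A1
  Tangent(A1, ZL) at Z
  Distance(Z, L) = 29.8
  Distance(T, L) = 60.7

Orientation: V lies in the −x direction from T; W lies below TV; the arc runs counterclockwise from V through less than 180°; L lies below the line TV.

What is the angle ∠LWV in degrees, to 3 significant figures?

172°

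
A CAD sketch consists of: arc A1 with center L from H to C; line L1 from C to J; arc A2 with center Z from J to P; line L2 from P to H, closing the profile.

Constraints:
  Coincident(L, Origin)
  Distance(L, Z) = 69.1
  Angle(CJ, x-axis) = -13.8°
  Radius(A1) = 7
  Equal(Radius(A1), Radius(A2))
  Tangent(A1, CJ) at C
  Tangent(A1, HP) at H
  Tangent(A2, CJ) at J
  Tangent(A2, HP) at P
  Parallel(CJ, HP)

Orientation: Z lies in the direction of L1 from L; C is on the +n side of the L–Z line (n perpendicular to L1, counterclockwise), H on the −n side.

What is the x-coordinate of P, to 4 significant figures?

65.44

The slot axis is L1's direction at -13.8°, so u = (cos -13.8°, sin -13.8°) = (0.9711, -0.2385) and n = (−sin -13.8°, cos -13.8°) = (0.2385, 0.9711). L is at the origin and Z lies 69.1 along u from L, so Z = 69.1·u = (67.11, -16.48). Tangency of A1 to both parallel lines with radius 7.0 puts C and H at L ± 7.0·n: C = (1.670, 6.798), H = (-1.670, -6.798). Equal radii place J and P the same way about Z: J = Z + 7.0·n = (68.78, -9.685), P = Z − 7.0·n = (65.44, -23.28). So P.x = 65.44.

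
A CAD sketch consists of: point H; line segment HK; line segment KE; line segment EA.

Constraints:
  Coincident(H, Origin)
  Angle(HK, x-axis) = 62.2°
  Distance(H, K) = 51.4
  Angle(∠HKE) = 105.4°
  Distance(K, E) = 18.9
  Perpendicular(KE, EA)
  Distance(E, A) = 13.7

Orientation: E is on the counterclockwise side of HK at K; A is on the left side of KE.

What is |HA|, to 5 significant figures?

48.425

H is at the origin; HK runs at 62.2° with length 51.4, so K = 51.4·(cos 62.2°, sin 62.2°) = (23.972, 45.467). ∠HKE = 105.4°, so KE runs at 62.2° + (180° − 105.4°) = 136.80° from the x-axis; with |KE| = 18.9, E = K + 18.9·(cos 136.80°, sin 136.80°) = (10.195, 58.405). KE ⟂ EA; with |EA| = 13.7 on the left of KE, A = E + 13.7·(-0.68455, -0.72897) = (0.81647, 48.419). Then |HA| = |A − H| = 48.425.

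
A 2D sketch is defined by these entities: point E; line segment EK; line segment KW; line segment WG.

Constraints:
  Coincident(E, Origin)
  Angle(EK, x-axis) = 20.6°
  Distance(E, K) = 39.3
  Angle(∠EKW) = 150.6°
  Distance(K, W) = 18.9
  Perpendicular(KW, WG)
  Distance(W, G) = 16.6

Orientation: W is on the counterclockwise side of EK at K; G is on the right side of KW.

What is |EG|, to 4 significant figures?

64.12

E is at the origin; EK runs at 20.6° with length 39.3, so K = 39.3·(cos 20.6°, sin 20.6°) = (36.79, 13.83). ∠EKW = 150.6°, so KW runs at 20.6° + (180° − 150.6°) = 50.00° from the x-axis; with |KW| = 18.9, W = K + 18.9·(cos 50.00°, sin 50.00°) = (48.94, 28.31). KW is perpendicular to WG; with |WG| = 16.6 on the right of KW, G = W + 16.6·(0.7660, -0.6428) = (61.65, 17.64). Then |EG| = |G − E| = 64.12.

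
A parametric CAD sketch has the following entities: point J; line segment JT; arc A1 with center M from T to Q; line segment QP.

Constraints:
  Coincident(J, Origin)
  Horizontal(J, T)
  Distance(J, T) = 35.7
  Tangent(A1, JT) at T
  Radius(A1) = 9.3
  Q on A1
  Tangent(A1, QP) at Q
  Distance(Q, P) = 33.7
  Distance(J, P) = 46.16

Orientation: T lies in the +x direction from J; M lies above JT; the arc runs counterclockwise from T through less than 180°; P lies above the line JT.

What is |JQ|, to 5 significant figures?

45.460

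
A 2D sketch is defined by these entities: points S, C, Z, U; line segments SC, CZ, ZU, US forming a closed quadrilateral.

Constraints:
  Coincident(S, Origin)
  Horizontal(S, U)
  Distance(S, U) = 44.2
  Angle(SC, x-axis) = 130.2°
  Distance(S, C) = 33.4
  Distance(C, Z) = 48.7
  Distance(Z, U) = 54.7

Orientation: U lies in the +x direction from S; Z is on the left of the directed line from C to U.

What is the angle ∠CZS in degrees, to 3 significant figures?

37.7°

Checks: |CZ| = 48.70 ✓; |ZU| = 54.70 ✓.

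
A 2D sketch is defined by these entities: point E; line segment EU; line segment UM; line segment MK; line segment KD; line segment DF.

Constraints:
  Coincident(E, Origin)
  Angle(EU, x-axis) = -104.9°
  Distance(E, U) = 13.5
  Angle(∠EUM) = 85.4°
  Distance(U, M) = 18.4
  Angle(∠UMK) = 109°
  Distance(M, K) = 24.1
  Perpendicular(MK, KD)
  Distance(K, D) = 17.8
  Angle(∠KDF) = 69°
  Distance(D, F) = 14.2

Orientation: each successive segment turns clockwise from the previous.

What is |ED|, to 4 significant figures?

17.27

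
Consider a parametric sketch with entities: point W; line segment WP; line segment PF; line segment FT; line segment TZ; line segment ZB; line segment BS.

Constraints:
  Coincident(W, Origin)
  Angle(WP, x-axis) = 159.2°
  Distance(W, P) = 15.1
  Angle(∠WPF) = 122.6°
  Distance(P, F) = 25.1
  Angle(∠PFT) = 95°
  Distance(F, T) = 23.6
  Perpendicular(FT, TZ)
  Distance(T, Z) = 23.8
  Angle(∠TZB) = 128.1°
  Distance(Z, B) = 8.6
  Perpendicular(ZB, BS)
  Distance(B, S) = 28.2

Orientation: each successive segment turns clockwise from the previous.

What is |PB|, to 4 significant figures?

19.46

FT ⟂ TZ, so TZ runs at -73.20°; with |TZ| = 23.8, Z = (10.22, 13.97). ∠TZB = 128.1° gives ZB at -125.1° from the x-axis; with |ZB| = 8.6, B = (5.278, 6.933). Then |PB| = |B − P| = 19.46.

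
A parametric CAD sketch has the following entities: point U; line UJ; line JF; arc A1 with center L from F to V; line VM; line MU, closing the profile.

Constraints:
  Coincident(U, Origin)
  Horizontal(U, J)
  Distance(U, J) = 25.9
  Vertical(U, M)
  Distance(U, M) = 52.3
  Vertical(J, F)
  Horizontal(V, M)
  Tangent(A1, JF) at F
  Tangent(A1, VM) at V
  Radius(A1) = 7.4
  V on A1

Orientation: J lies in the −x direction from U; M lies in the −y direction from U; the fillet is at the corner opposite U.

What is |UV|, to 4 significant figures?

55.48

U is at the origin; U and J share the same y with |UJ| = 25.9 and J on the −x side, so J = (-25.90, 0.000). U and M share the same x with |UM| = 52.3 and M on the −y side, so M = (0.000, -52.30). The virtual corner opposite U is at (-25.90, -52.30). Since A1 is tangent to JF there, LF ⟂ JF and tangency of A1 to VM means the radius LV is perpendicular to VM, with radius 7.4, so the center L sits 7.4 in from both sides at L = (-18.50, -44.90). That places the tangent points at F = (-25.90, -44.90) on JF and V = (-18.50, -52.30) on VM. Then |UV| = |V − U| = 55.48.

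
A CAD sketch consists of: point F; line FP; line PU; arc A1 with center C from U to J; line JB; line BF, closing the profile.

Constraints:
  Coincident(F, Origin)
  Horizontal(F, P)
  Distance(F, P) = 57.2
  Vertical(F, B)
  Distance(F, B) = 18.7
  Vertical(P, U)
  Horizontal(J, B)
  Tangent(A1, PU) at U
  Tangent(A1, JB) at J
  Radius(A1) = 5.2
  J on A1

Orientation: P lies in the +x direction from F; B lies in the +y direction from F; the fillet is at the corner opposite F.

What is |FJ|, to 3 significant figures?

55.3

F is at the origin; F and P share the same y with |FP| = 57.2 and P on the +x side, so P = (57.2, 0.00). FB is vertical with |FB| = 18.7 and B on the +y side, so B = (0.00, 18.7). The virtual corner opposite F is at (57.2, 18.7). A1 meets PU tangentially, so CU is at right angles to PU and A1 meets JB tangentially, so CJ is at right angles to JB, with radius 5.2, so the center C sits 5.2 in from both sides at C = (52.0, 13.5). That places the tangent points at U = (57.2, 13.5) on PU and J = (52.0, 18.7) on JB. Then |FJ| = |J − F| = 55.3.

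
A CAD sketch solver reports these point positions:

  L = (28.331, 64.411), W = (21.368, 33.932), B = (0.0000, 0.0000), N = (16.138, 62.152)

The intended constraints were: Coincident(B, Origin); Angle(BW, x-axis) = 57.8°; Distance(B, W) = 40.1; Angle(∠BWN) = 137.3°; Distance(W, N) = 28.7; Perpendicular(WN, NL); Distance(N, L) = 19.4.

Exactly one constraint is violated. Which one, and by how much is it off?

Distance(N, L) = 19.4 — off by 7.00.

B = (0.00, 0.00) ✓; BW at 57.80° ✓; |BW| = 40.10 ✓; ∠BWN = 137.3° ✓; |WN| = 28.70 ✓; ∠(WN, NL) = 90.00° ✓; |NL| = 12.40 ✗.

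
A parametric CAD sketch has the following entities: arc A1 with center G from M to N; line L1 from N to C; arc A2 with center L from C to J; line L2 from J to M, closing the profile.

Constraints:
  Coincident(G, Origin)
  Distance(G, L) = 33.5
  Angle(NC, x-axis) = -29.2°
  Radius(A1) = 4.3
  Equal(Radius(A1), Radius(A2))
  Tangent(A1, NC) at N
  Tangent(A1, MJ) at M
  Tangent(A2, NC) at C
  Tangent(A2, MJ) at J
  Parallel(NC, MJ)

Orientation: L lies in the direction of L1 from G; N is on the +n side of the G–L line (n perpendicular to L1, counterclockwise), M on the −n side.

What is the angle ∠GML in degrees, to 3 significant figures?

82.7°

The slot axis is L1's direction at -29.2°, so u = (cos -29.2°, sin -29.2°) = (0.873, -0.488) and n = (−sin -29.2°, cos -29.2°) = (0.488, 0.873). G is at the origin and L lies 33.5 along u from G, so L = 33.5·u = (29.2, -16.3). Tangency of A1 to both parallel lines with radius 4.3 puts N and M at G ± 4.3·n: N = (2.10, 3.75), M = (-2.10, -3.75). Then cos ∠GML = MG·ML / (|MG||ML|), giving 82.7°.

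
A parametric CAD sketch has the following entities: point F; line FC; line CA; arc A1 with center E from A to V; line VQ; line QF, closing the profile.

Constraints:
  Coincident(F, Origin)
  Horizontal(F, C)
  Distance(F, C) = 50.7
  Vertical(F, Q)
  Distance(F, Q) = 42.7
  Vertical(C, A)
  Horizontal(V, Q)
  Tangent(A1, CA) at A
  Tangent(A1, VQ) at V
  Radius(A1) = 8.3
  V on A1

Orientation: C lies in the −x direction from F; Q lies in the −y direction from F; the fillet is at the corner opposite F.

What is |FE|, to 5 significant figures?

54.600

F is at the origin; FC is horizontal with |FC| = 50.7 and C on the −x side, so C = (-50.700, 0.0000). FQ is vertical with |FQ| = 42.7 and Q on the −y side, so Q = (0.0000, -42.700). The virtual corner opposite F is at (-50.700, -42.700). The tangent condition forces EA to be normal to CA and A1 meets VQ tangentially, so EV is at right angles to VQ, with radius 8.3, so the center E sits 8.3 in from both sides at E = (-42.400, -34.400). Then |FE| = |E − F| = 54.600.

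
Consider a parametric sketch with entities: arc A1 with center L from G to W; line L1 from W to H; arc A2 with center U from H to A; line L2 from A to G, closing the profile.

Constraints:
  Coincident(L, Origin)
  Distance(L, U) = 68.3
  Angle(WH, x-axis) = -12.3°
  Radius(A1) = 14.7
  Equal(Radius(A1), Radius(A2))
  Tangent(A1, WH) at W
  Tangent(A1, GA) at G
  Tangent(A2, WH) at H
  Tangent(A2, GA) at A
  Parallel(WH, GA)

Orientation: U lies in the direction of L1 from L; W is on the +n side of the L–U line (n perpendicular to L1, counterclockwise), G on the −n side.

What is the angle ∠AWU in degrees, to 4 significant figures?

11.14°

Tangency of A1 to both parallel lines with radius 14.7 puts W and G at L ± 14.7·n: W = (3.132, 14.36), G = (-3.132, -14.36). Equal radii place H and A the same way about U: H = U + 14.7·n = (69.86, -0.1874), A = U − 14.7·n = (63.60, -28.91). Then cos ∠AWU = WA·WU / (|WA||WU|), giving 11.14°.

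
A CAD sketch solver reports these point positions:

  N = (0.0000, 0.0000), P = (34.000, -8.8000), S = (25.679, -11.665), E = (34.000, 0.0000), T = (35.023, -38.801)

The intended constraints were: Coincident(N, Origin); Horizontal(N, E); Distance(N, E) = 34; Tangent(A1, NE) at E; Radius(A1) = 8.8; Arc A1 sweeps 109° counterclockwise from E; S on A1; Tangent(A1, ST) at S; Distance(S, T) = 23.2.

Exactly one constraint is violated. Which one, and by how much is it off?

Distance(S, T) = 23.2 — off by 5.50.

N = (0.00, 0.00) ✓; N.y = 0.00, E.y = 0.00 ✓; |NE| = 34.00 ✓; ∠(PE, EN) = 90.00° ✓; |PE| = 8.800 ✓; bearing(P→S) − bearing(P→E) = 109.0° ✓; |PS| = 8.800 ✓; ∠(PS, ST) = 90.00° ✓; |ST| = 28.70 ✗.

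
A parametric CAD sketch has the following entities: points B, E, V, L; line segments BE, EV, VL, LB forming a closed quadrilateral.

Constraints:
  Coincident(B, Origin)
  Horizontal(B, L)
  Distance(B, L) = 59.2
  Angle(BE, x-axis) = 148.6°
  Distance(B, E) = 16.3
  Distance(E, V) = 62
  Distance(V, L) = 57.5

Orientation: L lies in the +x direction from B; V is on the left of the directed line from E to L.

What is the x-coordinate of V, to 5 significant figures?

31.693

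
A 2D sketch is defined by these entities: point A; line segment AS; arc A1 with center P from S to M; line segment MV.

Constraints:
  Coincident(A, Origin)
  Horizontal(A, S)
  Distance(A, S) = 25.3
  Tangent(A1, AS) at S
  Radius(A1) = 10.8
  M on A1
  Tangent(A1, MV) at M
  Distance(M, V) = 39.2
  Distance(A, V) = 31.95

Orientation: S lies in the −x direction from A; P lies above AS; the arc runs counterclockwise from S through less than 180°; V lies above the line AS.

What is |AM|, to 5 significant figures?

18.065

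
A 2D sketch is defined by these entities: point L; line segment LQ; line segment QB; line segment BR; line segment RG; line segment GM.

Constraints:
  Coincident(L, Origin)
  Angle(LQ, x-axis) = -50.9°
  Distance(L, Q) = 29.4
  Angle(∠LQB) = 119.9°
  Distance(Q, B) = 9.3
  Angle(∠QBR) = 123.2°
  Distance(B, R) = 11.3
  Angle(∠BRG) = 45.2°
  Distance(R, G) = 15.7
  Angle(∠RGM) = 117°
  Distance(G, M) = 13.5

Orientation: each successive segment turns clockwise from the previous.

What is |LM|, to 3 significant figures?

34.1

L is at the origin; LQ runs at -50.9° with length 29.4, so Q = (18.5, -22.8). ∠LQB = 119.9° gives QB at -111° from the x-axis; with |QB| = 9.3, B = (15.2, -31.5). ∠QBR = 123.2° gives BR at -168° from the x-axis; with |BR| = 11.3, R = (4.16, -33.9). ∠BRG = 45.2° gives RG at 57.4° from the x-axis; with |RG| = 15.7, G = (12.6, -20.7). ∠RGM = 117.0° gives GM at -5.60° from the x-axis; with |GM| = 13.5, M = (26.1, -22.0). Then |LM| = |M − L| = 34.1.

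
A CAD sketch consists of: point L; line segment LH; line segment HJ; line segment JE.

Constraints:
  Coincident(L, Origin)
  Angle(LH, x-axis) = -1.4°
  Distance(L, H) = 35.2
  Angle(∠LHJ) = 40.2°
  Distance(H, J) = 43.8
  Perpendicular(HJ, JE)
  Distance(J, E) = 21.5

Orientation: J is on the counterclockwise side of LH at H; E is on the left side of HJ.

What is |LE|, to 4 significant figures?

16.96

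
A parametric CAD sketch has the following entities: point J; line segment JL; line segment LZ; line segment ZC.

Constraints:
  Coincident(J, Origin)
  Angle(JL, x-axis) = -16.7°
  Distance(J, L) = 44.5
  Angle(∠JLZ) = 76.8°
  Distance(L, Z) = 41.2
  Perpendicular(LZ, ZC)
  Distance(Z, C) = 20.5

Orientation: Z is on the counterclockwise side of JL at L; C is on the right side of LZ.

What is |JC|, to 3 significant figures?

71.0

J is at the origin; JL runs at -16.7° with length 44.5, so L = 44.5·(cos -16.7°, sin -16.7°) = (42.6, -12.8). ∠JLZ = 76.8°, so LZ runs at -16.7° + (180° − 76.8°) = 86.5° from the x-axis; with |LZ| = 41.2, Z = L + 41.2·(cos 86.5°, sin 86.5°) = (45.1, 28.3). The perpendicularity gives ZC at right angles to LZ; with |ZC| = 20.5 on the right of LZ, C = Z + 20.5·(0.998, -0.0610) = (65.6, 27.1). Then |JC| = |C − J| = 71.0.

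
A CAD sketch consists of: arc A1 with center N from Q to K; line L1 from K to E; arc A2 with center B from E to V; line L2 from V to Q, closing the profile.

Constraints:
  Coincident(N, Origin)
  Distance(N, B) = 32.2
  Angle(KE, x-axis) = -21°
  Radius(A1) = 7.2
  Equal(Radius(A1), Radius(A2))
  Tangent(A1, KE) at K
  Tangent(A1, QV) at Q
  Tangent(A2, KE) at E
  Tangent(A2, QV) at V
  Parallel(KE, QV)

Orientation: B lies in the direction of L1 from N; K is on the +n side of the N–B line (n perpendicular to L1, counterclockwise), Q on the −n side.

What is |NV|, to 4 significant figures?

33.00

Tangency of A1 to both parallel lines with radius 7.2 puts K and Q at N ± 7.2·n: K = (2.580, 6.722), Q = (-2.580, -6.722). Equal radii place E and V the same way about B: E = B + 7.2·n = (32.64, -4.818), V = B − 7.2·n = (27.48, -18.26). Then |NV| = |V − N| = 33.00.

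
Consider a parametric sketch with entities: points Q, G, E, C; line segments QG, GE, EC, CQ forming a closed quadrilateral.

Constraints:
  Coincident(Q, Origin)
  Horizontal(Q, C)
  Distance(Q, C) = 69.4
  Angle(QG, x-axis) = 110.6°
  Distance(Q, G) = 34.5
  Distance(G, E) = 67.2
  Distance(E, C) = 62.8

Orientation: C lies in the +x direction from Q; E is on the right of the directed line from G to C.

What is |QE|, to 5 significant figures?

32.757

Q is at the origin; Q and C share the same y with |QC| = 69.4 and C in +x, so C = (69.4, 0). QG runs at 110.6° with |QG| = 34.5, so G = (-12.139, 32.294). E is determined by |GE| = 67.2 and |EC| = 62.8 together: it lies at the intersection of circle(G, 67.2) and circle(C, 62.8). With |GC| = 87.701, the foot of the radical line on GC is 47.112 from G and the perpendicular offset is √(67.2² − 47.112²) = 47.920. Taking the right-of-GC solution: E = (14.017, -29.607).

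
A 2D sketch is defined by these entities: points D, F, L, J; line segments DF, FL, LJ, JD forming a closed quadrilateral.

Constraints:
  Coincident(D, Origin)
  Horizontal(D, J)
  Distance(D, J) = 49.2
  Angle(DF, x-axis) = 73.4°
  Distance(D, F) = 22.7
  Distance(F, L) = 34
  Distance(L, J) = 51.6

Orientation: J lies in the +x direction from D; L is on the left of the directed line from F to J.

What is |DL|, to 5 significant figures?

55.467

Checks: |FL| = 34.00 ✓; |LJ| = 51.60 ✓.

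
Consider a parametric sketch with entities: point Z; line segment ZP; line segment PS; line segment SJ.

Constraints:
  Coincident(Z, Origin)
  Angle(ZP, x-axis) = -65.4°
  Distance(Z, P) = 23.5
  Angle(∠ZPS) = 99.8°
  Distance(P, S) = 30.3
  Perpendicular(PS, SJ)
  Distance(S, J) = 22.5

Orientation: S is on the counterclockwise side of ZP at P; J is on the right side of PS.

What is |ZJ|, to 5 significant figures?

57.106

∠ZPS = 99.8°, so PS runs at -65.4° + (180° − 99.8°) = 14.800° from the x-axis; with |PS| = 30.3, S = P + 30.3·(cos 14.800°, sin 14.800°) = (39.077, -13.627). The perpendicularity gives SJ at right angles to PS; with |SJ| = 22.5 on the right of PS, J = S + 22.5·(0.25545, -0.96682) = (44.825, -35.381). Then |ZJ| = |J − Z| = 57.106.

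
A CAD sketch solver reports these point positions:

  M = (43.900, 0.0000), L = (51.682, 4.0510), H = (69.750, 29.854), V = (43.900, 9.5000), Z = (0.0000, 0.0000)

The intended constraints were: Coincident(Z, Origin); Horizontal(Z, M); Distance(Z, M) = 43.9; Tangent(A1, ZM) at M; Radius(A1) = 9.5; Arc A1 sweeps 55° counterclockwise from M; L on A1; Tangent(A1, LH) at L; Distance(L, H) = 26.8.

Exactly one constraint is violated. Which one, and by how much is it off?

Distance(L, H) = 26.8 — off by 4.70.

Z = (0.00, 0.00) ✓; Z.y = 0.00, M.y = 0.00 ✓; |ZM| = 43.90 ✓; ∠(VM, MZ) = 90.00° ✓; |VM| = 9.500 ✓; bearing(V→L) − bearing(V→M) = 55.00° ✓; |VL| = 9.500 ✓; ∠(VL, LH) = 90.00° ✓; |LH| = 31.50 ✗.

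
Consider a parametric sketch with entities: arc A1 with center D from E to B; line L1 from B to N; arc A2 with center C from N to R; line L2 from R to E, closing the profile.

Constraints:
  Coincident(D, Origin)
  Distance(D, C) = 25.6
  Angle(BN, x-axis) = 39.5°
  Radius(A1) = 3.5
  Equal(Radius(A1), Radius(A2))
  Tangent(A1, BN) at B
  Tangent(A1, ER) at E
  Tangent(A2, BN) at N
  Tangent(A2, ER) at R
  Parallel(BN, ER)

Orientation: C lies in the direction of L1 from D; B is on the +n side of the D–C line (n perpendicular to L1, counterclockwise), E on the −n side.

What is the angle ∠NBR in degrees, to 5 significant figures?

15.293°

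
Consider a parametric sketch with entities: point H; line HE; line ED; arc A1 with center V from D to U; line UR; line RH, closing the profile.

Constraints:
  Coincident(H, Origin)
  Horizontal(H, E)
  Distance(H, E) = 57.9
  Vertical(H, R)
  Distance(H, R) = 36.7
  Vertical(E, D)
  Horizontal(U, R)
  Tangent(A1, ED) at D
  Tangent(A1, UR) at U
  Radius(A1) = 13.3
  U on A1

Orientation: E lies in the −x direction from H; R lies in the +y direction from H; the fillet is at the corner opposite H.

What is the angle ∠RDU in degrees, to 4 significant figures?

32.06°

H is at the origin; H and E share the same y with |HE| = 57.9 and E on the −x side, so E = (-57.90, 0.000). H and R share the same x with |HR| = 36.7 and R on the +y side, so R = (0.000, 36.70). The virtual corner opposite H is at (-57.90, 36.70). The tangent condition forces VD to be normal to ED and A1 meets UR tangentially, so VU is at right angles to UR, with radius 13.3, so the center V sits 13.3 in from both sides at V = (-44.60, 23.40). That places the tangent points at D = (-57.90, 23.40) on ED and U = (-44.60, 36.70) on UR. Then cos ∠RDU = DR·DU / (|DR||DU|), giving 32.06°.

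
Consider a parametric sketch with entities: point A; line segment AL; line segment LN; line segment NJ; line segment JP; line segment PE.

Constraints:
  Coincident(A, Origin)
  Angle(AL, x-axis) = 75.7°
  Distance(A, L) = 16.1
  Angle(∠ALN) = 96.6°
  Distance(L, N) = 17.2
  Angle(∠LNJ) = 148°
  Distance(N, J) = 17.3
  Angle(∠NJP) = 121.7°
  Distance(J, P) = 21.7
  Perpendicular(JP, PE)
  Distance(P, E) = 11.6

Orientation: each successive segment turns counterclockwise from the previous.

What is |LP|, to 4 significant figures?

44.29

A is at the origin; AL runs at 75.7° with length 16.1, so L = (3.977, 15.60). ∠ALN = 96.6° gives LN at 159.1° from the x-axis; with |LN| = 17.2, N = (-12.09, 21.74). ∠LNJ = 148.0° gives NJ at -168.9° from the x-axis; with |NJ| = 17.3, J = (-29.07, 18.41). ∠NJP = 121.7° gives JP at -110.6° from the x-axis; with |JP| = 21.7, P = (-36.70, -1.906). Then |LP| = |P − L| = 44.29.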